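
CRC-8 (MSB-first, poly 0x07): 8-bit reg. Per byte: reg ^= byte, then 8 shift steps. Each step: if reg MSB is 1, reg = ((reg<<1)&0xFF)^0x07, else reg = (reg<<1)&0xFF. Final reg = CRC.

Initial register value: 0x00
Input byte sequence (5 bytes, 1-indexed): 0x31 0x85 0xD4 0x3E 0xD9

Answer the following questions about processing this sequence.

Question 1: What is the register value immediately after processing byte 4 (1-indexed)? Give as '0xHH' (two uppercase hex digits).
Answer: 0x20

Derivation:
After byte 1 (0x31): reg=0x97
After byte 2 (0x85): reg=0x7E
After byte 3 (0xD4): reg=0x5F
After byte 4 (0x3E): reg=0x20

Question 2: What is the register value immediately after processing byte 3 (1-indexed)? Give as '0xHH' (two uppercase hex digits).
After byte 1 (0x31): reg=0x97
After byte 2 (0x85): reg=0x7E
After byte 3 (0xD4): reg=0x5F

Answer: 0x5F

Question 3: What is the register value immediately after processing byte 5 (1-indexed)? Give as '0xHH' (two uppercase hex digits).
After byte 1 (0x31): reg=0x97
After byte 2 (0x85): reg=0x7E
After byte 3 (0xD4): reg=0x5F
After byte 4 (0x3E): reg=0x20
After byte 5 (0xD9): reg=0xE1

Answer: 0xE1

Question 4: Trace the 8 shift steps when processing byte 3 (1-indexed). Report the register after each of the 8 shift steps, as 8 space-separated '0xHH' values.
After byte 1 (0x31): reg=0x97
After byte 2 (0x85): reg=0x7E
Register before byte 3: 0x7E
After XOR with byte 0xD4: 0xAA

Answer: 0x53 0xA6 0x4B 0x96 0x2B 0x56 0xAC 0x5F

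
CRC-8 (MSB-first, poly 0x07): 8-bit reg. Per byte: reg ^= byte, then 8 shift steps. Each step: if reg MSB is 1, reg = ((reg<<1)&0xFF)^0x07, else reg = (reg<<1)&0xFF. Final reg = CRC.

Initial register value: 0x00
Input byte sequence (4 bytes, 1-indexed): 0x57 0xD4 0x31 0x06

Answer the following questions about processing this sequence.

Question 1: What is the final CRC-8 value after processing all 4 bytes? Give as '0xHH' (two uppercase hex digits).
After byte 1 (0x57): reg=0xA2
After byte 2 (0xD4): reg=0x45
After byte 3 (0x31): reg=0x4B
After byte 4 (0x06): reg=0xE4

Answer: 0xE4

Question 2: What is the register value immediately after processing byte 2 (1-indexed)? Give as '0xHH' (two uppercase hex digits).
After byte 1 (0x57): reg=0xA2
After byte 2 (0xD4): reg=0x45

Answer: 0x45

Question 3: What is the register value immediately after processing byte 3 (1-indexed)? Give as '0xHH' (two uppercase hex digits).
Answer: 0x4B

Derivation:
After byte 1 (0x57): reg=0xA2
After byte 2 (0xD4): reg=0x45
After byte 3 (0x31): reg=0x4B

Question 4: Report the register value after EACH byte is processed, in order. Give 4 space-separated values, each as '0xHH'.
0xA2 0x45 0x4B 0xE4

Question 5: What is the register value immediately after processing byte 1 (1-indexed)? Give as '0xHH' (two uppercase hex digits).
After byte 1 (0x57): reg=0xA2

Answer: 0xA2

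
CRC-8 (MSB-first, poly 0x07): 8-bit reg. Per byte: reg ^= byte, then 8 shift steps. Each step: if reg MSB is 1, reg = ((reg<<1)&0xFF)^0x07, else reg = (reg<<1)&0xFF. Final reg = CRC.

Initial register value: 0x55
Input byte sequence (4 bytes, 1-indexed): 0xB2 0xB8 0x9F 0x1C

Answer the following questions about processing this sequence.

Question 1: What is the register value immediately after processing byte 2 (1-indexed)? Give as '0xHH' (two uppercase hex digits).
After byte 1 (0xB2): reg=0xBB
After byte 2 (0xB8): reg=0x09

Answer: 0x09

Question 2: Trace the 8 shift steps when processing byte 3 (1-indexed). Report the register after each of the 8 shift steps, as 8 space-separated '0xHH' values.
Answer: 0x2B 0x56 0xAC 0x5F 0xBE 0x7B 0xF6 0xEB

Derivation:
After byte 1 (0xB2): reg=0xBB
After byte 2 (0xB8): reg=0x09
Register before byte 3: 0x09
After XOR with byte 0x9F: 0x96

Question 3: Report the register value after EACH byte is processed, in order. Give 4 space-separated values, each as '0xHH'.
0xBB 0x09 0xEB 0xCB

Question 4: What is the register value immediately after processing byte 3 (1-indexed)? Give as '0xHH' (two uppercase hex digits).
Answer: 0xEB

Derivation:
After byte 1 (0xB2): reg=0xBB
After byte 2 (0xB8): reg=0x09
After byte 3 (0x9F): reg=0xEB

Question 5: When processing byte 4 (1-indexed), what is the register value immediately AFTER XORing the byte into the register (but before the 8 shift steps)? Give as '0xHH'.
Answer: 0xF7

Derivation:
Register before byte 4: 0xEB
Byte 4: 0x1C
0xEB XOR 0x1C = 0xF7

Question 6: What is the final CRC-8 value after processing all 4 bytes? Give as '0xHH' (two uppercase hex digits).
Answer: 0xCB

Derivation:
After byte 1 (0xB2): reg=0xBB
After byte 2 (0xB8): reg=0x09
After byte 3 (0x9F): reg=0xEB
After byte 4 (0x1C): reg=0xCB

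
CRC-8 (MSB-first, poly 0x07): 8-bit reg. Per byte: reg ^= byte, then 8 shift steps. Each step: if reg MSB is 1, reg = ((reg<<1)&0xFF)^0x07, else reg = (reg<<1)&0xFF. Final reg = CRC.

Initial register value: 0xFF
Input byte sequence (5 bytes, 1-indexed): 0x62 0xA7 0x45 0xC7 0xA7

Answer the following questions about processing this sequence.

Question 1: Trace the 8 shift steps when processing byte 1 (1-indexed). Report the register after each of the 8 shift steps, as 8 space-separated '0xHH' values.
Answer: 0x3D 0x7A 0xF4 0xEF 0xD9 0xB5 0x6D 0xDA

Derivation:
Register before byte 1: 0xFF
After XOR with byte 0x62: 0x9D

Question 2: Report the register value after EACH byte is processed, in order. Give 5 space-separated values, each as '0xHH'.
0xDA 0x74 0x97 0xB7 0x70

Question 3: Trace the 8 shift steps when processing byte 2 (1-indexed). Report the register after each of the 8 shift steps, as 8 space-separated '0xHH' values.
Answer: 0xFA 0xF3 0xE1 0xC5 0x8D 0x1D 0x3A 0x74

Derivation:
After byte 1 (0x62): reg=0xDA
Register before byte 2: 0xDA
After XOR with byte 0xA7: 0x7D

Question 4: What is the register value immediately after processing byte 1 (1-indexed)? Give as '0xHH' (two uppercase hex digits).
Answer: 0xDA

Derivation:
After byte 1 (0x62): reg=0xDA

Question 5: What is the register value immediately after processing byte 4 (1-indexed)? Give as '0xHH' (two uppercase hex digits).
After byte 1 (0x62): reg=0xDA
After byte 2 (0xA7): reg=0x74
After byte 3 (0x45): reg=0x97
After byte 4 (0xC7): reg=0xB7

Answer: 0xB7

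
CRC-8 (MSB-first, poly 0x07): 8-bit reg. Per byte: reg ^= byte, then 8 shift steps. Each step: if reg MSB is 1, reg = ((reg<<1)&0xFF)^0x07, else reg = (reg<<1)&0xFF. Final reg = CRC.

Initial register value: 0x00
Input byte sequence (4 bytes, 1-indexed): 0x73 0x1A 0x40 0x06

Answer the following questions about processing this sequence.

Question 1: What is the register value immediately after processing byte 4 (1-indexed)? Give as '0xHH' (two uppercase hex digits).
Answer: 0x64

Derivation:
After byte 1 (0x73): reg=0x5E
After byte 2 (0x1A): reg=0xDB
After byte 3 (0x40): reg=0xC8
After byte 4 (0x06): reg=0x64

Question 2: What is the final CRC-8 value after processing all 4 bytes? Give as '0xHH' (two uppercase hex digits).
Answer: 0x64

Derivation:
After byte 1 (0x73): reg=0x5E
After byte 2 (0x1A): reg=0xDB
After byte 3 (0x40): reg=0xC8
After byte 4 (0x06): reg=0x64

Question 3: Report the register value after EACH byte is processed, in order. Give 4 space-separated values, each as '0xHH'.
0x5E 0xDB 0xC8 0x64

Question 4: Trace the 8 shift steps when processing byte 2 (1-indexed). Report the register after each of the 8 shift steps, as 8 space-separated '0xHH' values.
Answer: 0x88 0x17 0x2E 0x5C 0xB8 0x77 0xEE 0xDB

Derivation:
After byte 1 (0x73): reg=0x5E
Register before byte 2: 0x5E
After XOR with byte 0x1A: 0x44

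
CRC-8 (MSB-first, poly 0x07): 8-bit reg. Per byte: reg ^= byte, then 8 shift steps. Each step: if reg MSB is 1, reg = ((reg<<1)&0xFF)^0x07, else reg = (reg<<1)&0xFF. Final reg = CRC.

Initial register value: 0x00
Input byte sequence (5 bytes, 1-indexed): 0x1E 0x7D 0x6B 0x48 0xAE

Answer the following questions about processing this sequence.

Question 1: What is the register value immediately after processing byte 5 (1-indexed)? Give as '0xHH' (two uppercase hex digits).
Answer: 0x35

Derivation:
After byte 1 (0x1E): reg=0x5A
After byte 2 (0x7D): reg=0xF5
After byte 3 (0x6B): reg=0xD3
After byte 4 (0x48): reg=0xC8
After byte 5 (0xAE): reg=0x35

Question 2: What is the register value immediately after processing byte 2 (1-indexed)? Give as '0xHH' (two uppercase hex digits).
After byte 1 (0x1E): reg=0x5A
After byte 2 (0x7D): reg=0xF5

Answer: 0xF5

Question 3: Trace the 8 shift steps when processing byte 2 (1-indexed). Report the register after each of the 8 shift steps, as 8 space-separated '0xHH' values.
Answer: 0x4E 0x9C 0x3F 0x7E 0xFC 0xFF 0xF9 0xF5

Derivation:
After byte 1 (0x1E): reg=0x5A
Register before byte 2: 0x5A
After XOR with byte 0x7D: 0x27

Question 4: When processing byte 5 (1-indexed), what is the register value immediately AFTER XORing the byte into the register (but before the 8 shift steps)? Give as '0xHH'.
Answer: 0x66

Derivation:
Register before byte 5: 0xC8
Byte 5: 0xAE
0xC8 XOR 0xAE = 0x66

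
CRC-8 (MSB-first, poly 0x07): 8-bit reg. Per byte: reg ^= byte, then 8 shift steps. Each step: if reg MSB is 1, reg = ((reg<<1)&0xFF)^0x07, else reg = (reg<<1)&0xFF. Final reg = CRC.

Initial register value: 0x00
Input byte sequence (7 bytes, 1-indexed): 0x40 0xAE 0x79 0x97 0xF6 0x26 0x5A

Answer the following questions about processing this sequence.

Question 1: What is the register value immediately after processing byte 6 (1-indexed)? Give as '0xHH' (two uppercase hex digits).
After byte 1 (0x40): reg=0xC7
After byte 2 (0xAE): reg=0x18
After byte 3 (0x79): reg=0x20
After byte 4 (0x97): reg=0x0C
After byte 5 (0xF6): reg=0xE8
After byte 6 (0x26): reg=0x64

Answer: 0x64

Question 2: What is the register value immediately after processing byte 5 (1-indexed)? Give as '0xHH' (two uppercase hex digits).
After byte 1 (0x40): reg=0xC7
After byte 2 (0xAE): reg=0x18
After byte 3 (0x79): reg=0x20
After byte 4 (0x97): reg=0x0C
After byte 5 (0xF6): reg=0xE8

Answer: 0xE8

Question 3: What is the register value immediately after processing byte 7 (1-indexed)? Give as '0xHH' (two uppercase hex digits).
Answer: 0xBA

Derivation:
After byte 1 (0x40): reg=0xC7
After byte 2 (0xAE): reg=0x18
After byte 3 (0x79): reg=0x20
After byte 4 (0x97): reg=0x0C
After byte 5 (0xF6): reg=0xE8
After byte 6 (0x26): reg=0x64
After byte 7 (0x5A): reg=0xBA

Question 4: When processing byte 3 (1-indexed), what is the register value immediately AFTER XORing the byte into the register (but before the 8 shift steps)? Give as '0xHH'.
Answer: 0x61

Derivation:
Register before byte 3: 0x18
Byte 3: 0x79
0x18 XOR 0x79 = 0x61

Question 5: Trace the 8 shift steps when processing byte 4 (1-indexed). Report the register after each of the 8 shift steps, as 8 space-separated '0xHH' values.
After byte 1 (0x40): reg=0xC7
After byte 2 (0xAE): reg=0x18
After byte 3 (0x79): reg=0x20
Register before byte 4: 0x20
After XOR with byte 0x97: 0xB7

Answer: 0x69 0xD2 0xA3 0x41 0x82 0x03 0x06 0x0C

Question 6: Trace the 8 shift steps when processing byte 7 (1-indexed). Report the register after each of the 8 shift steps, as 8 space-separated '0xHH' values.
After byte 1 (0x40): reg=0xC7
After byte 2 (0xAE): reg=0x18
After byte 3 (0x79): reg=0x20
After byte 4 (0x97): reg=0x0C
After byte 5 (0xF6): reg=0xE8
After byte 6 (0x26): reg=0x64
Register before byte 7: 0x64
After XOR with byte 0x5A: 0x3E

Answer: 0x7C 0xF8 0xF7 0xE9 0xD5 0xAD 0x5D 0xBA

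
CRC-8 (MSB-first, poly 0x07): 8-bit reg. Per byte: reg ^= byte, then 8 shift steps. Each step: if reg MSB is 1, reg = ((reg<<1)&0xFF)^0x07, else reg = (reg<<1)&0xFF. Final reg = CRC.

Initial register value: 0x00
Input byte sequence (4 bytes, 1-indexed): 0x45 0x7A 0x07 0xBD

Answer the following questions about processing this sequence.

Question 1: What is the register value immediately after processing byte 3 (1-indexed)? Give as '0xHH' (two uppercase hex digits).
Answer: 0x73

Derivation:
After byte 1 (0x45): reg=0xDC
After byte 2 (0x7A): reg=0x7B
After byte 3 (0x07): reg=0x73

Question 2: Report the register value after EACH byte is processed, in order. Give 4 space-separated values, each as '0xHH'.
0xDC 0x7B 0x73 0x64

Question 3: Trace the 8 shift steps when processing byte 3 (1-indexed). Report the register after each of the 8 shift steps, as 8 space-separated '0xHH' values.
Answer: 0xF8 0xF7 0xE9 0xD5 0xAD 0x5D 0xBA 0x73

Derivation:
After byte 1 (0x45): reg=0xDC
After byte 2 (0x7A): reg=0x7B
Register before byte 3: 0x7B
After XOR with byte 0x07: 0x7C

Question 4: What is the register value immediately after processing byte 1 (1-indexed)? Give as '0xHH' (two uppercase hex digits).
After byte 1 (0x45): reg=0xDC

Answer: 0xDC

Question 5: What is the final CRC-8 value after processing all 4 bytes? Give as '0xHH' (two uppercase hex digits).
Answer: 0x64

Derivation:
After byte 1 (0x45): reg=0xDC
After byte 2 (0x7A): reg=0x7B
After byte 3 (0x07): reg=0x73
After byte 4 (0xBD): reg=0x64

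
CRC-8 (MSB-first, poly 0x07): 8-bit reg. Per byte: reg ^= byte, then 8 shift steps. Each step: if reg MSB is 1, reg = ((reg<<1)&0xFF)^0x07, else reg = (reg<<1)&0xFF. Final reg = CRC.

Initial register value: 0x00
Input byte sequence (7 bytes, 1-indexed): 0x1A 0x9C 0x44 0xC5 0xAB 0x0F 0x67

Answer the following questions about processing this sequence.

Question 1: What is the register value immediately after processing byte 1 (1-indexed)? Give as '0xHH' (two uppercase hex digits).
After byte 1 (0x1A): reg=0x46

Answer: 0x46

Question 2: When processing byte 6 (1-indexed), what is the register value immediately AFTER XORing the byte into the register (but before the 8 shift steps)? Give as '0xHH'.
Answer: 0x87

Derivation:
Register before byte 6: 0x88
Byte 6: 0x0F
0x88 XOR 0x0F = 0x87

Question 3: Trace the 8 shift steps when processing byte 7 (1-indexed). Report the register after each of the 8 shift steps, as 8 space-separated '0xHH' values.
After byte 1 (0x1A): reg=0x46
After byte 2 (0x9C): reg=0x08
After byte 3 (0x44): reg=0xE3
After byte 4 (0xC5): reg=0xF2
After byte 5 (0xAB): reg=0x88
After byte 6 (0x0F): reg=0x9C
Register before byte 7: 0x9C
After XOR with byte 0x67: 0xFB

Answer: 0xF1 0xE5 0xCD 0x9D 0x3D 0x7A 0xF4 0xEF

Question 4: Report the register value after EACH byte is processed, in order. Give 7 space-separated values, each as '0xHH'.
0x46 0x08 0xE3 0xF2 0x88 0x9C 0xEF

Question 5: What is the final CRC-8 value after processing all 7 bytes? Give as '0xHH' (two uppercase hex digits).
Answer: 0xEF

Derivation:
After byte 1 (0x1A): reg=0x46
After byte 2 (0x9C): reg=0x08
After byte 3 (0x44): reg=0xE3
After byte 4 (0xC5): reg=0xF2
After byte 5 (0xAB): reg=0x88
After byte 6 (0x0F): reg=0x9C
After byte 7 (0x67): reg=0xEF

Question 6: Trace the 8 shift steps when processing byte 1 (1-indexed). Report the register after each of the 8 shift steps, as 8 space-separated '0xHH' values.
Answer: 0x34 0x68 0xD0 0xA7 0x49 0x92 0x23 0x46

Derivation:
Register before byte 1: 0x00
After XOR with byte 0x1A: 0x1A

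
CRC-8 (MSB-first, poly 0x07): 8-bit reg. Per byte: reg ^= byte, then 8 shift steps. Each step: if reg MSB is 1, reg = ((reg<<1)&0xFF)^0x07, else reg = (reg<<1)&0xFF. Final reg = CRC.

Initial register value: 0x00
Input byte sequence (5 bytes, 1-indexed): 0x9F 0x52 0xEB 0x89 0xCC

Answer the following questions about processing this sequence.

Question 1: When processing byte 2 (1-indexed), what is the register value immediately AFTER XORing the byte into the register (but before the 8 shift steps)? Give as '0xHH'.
Answer: 0x86

Derivation:
Register before byte 2: 0xD4
Byte 2: 0x52
0xD4 XOR 0x52 = 0x86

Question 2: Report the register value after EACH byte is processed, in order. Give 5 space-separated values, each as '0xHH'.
0xD4 0x9B 0x57 0x14 0x06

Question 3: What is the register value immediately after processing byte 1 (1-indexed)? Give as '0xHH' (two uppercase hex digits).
Answer: 0xD4

Derivation:
After byte 1 (0x9F): reg=0xD4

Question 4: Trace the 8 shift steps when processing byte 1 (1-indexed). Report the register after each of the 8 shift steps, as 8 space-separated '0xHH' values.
Answer: 0x39 0x72 0xE4 0xCF 0x99 0x35 0x6A 0xD4

Derivation:
Register before byte 1: 0x00
After XOR with byte 0x9F: 0x9F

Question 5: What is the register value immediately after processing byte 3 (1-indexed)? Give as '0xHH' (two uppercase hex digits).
After byte 1 (0x9F): reg=0xD4
After byte 2 (0x52): reg=0x9B
After byte 3 (0xEB): reg=0x57

Answer: 0x57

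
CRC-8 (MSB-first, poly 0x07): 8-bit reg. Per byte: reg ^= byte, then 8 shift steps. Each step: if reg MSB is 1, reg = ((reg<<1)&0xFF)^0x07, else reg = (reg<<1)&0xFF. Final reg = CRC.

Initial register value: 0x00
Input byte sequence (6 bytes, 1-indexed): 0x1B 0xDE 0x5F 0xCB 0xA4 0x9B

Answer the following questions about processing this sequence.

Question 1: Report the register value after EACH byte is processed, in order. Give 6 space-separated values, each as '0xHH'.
0x41 0xD4 0xB8 0x5E 0xE8 0x5E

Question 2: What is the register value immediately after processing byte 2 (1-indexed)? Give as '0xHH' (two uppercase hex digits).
After byte 1 (0x1B): reg=0x41
After byte 2 (0xDE): reg=0xD4

Answer: 0xD4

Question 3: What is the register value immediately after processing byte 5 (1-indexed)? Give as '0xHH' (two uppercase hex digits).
After byte 1 (0x1B): reg=0x41
After byte 2 (0xDE): reg=0xD4
After byte 3 (0x5F): reg=0xB8
After byte 4 (0xCB): reg=0x5E
After byte 5 (0xA4): reg=0xE8

Answer: 0xE8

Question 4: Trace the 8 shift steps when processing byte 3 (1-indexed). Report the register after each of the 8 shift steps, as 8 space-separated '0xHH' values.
Answer: 0x11 0x22 0x44 0x88 0x17 0x2E 0x5C 0xB8

Derivation:
After byte 1 (0x1B): reg=0x41
After byte 2 (0xDE): reg=0xD4
Register before byte 3: 0xD4
After XOR with byte 0x5F: 0x8B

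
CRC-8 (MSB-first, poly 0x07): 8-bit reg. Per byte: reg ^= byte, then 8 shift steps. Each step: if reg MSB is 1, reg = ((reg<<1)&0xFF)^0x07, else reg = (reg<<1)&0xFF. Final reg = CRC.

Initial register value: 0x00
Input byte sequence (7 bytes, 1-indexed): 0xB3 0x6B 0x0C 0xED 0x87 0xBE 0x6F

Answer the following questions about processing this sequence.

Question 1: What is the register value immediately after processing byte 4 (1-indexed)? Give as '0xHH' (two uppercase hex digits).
After byte 1 (0xB3): reg=0x10
After byte 2 (0x6B): reg=0x66
After byte 3 (0x0C): reg=0x11
After byte 4 (0xED): reg=0xFA

Answer: 0xFA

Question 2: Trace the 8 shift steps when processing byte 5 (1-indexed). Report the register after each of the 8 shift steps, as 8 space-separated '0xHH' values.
Answer: 0xFA 0xF3 0xE1 0xC5 0x8D 0x1D 0x3A 0x74

Derivation:
After byte 1 (0xB3): reg=0x10
After byte 2 (0x6B): reg=0x66
After byte 3 (0x0C): reg=0x11
After byte 4 (0xED): reg=0xFA
Register before byte 5: 0xFA
After XOR with byte 0x87: 0x7D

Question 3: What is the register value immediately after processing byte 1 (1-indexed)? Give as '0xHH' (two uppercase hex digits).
Answer: 0x10

Derivation:
After byte 1 (0xB3): reg=0x10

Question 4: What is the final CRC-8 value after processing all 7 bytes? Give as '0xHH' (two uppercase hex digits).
Answer: 0x65

Derivation:
After byte 1 (0xB3): reg=0x10
After byte 2 (0x6B): reg=0x66
After byte 3 (0x0C): reg=0x11
After byte 4 (0xED): reg=0xFA
After byte 5 (0x87): reg=0x74
After byte 6 (0xBE): reg=0x78
After byte 7 (0x6F): reg=0x65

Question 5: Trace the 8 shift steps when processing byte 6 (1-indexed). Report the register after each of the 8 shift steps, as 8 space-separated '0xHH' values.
Answer: 0x93 0x21 0x42 0x84 0x0F 0x1E 0x3C 0x78

Derivation:
After byte 1 (0xB3): reg=0x10
After byte 2 (0x6B): reg=0x66
After byte 3 (0x0C): reg=0x11
After byte 4 (0xED): reg=0xFA
After byte 5 (0x87): reg=0x74
Register before byte 6: 0x74
After XOR with byte 0xBE: 0xCA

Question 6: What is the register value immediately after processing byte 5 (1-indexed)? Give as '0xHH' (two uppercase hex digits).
After byte 1 (0xB3): reg=0x10
After byte 2 (0x6B): reg=0x66
After byte 3 (0x0C): reg=0x11
After byte 4 (0xED): reg=0xFA
After byte 5 (0x87): reg=0x74

Answer: 0x74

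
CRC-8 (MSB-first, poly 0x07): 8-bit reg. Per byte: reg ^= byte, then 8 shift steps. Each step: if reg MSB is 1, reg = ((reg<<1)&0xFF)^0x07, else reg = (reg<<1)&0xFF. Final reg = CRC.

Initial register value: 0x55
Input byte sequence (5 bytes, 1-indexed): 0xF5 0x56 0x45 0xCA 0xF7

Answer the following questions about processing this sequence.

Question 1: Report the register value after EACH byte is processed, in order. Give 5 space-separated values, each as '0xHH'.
0x69 0xBD 0xE6 0xC4 0x99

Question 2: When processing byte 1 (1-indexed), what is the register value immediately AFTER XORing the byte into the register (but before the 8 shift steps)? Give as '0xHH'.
Answer: 0xA0

Derivation:
Register before byte 1: 0x55
Byte 1: 0xF5
0x55 XOR 0xF5 = 0xA0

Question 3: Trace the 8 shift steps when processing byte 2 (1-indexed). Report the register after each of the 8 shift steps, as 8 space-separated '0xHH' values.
After byte 1 (0xF5): reg=0x69
Register before byte 2: 0x69
After XOR with byte 0x56: 0x3F

Answer: 0x7E 0xFC 0xFF 0xF9 0xF5 0xED 0xDD 0xBD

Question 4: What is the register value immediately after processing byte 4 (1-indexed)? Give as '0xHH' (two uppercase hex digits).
After byte 1 (0xF5): reg=0x69
After byte 2 (0x56): reg=0xBD
After byte 3 (0x45): reg=0xE6
After byte 4 (0xCA): reg=0xC4

Answer: 0xC4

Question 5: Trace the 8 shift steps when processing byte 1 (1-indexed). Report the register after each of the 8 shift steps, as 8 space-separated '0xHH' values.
Answer: 0x47 0x8E 0x1B 0x36 0x6C 0xD8 0xB7 0x69

Derivation:
Register before byte 1: 0x55
After XOR with byte 0xF5: 0xA0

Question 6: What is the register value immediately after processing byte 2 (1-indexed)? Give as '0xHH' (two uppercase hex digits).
Answer: 0xBD

Derivation:
After byte 1 (0xF5): reg=0x69
After byte 2 (0x56): reg=0xBD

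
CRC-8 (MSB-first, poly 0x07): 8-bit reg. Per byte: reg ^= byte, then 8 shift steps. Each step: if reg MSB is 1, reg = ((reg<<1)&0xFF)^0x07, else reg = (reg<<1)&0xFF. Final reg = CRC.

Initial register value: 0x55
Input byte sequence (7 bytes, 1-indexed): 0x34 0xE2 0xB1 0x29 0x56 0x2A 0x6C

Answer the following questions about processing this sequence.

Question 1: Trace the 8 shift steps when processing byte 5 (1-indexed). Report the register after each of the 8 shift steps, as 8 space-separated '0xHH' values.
After byte 1 (0x34): reg=0x20
After byte 2 (0xE2): reg=0x40
After byte 3 (0xB1): reg=0xD9
After byte 4 (0x29): reg=0xDE
Register before byte 5: 0xDE
After XOR with byte 0x56: 0x88

Answer: 0x17 0x2E 0x5C 0xB8 0x77 0xEE 0xDB 0xB1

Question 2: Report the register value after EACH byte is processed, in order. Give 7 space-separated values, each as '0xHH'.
0x20 0x40 0xD9 0xDE 0xB1 0xC8 0x75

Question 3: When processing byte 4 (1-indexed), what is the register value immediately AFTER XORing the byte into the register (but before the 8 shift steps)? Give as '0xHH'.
Answer: 0xF0

Derivation:
Register before byte 4: 0xD9
Byte 4: 0x29
0xD9 XOR 0x29 = 0xF0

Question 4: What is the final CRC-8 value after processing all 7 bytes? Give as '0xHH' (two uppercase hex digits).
After byte 1 (0x34): reg=0x20
After byte 2 (0xE2): reg=0x40
After byte 3 (0xB1): reg=0xD9
After byte 4 (0x29): reg=0xDE
After byte 5 (0x56): reg=0xB1
After byte 6 (0x2A): reg=0xC8
After byte 7 (0x6C): reg=0x75

Answer: 0x75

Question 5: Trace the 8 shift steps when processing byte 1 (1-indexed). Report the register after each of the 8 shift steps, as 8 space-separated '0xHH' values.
Answer: 0xC2 0x83 0x01 0x02 0x04 0x08 0x10 0x20

Derivation:
Register before byte 1: 0x55
After XOR with byte 0x34: 0x61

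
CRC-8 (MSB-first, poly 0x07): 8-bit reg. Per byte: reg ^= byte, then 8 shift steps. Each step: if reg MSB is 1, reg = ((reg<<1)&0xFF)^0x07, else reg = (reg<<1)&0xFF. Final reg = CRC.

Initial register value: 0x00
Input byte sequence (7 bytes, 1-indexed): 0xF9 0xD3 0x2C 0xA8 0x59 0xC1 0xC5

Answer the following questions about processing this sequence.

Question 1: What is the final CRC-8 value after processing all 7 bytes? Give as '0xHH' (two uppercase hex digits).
After byte 1 (0xF9): reg=0xE1
After byte 2 (0xD3): reg=0x9E
After byte 3 (0x2C): reg=0x17
After byte 4 (0xA8): reg=0x34
After byte 5 (0x59): reg=0x04
After byte 6 (0xC1): reg=0x55
After byte 7 (0xC5): reg=0xF9

Answer: 0xF9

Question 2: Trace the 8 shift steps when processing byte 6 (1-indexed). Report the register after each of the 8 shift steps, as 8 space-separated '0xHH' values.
Answer: 0x8D 0x1D 0x3A 0x74 0xE8 0xD7 0xA9 0x55

Derivation:
After byte 1 (0xF9): reg=0xE1
After byte 2 (0xD3): reg=0x9E
After byte 3 (0x2C): reg=0x17
After byte 4 (0xA8): reg=0x34
After byte 5 (0x59): reg=0x04
Register before byte 6: 0x04
After XOR with byte 0xC1: 0xC5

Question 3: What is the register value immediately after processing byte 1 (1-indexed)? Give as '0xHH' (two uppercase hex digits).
Answer: 0xE1

Derivation:
After byte 1 (0xF9): reg=0xE1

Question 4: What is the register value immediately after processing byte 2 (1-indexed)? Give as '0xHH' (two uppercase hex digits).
After byte 1 (0xF9): reg=0xE1
After byte 2 (0xD3): reg=0x9E

Answer: 0x9E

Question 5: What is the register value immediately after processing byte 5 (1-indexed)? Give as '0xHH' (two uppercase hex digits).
After byte 1 (0xF9): reg=0xE1
After byte 2 (0xD3): reg=0x9E
After byte 3 (0x2C): reg=0x17
After byte 4 (0xA8): reg=0x34
After byte 5 (0x59): reg=0x04

Answer: 0x04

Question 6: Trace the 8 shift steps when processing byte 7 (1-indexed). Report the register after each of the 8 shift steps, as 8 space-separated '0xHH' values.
After byte 1 (0xF9): reg=0xE1
After byte 2 (0xD3): reg=0x9E
After byte 3 (0x2C): reg=0x17
After byte 4 (0xA8): reg=0x34
After byte 5 (0x59): reg=0x04
After byte 6 (0xC1): reg=0x55
Register before byte 7: 0x55
After XOR with byte 0xC5: 0x90

Answer: 0x27 0x4E 0x9C 0x3F 0x7E 0xFC 0xFF 0xF9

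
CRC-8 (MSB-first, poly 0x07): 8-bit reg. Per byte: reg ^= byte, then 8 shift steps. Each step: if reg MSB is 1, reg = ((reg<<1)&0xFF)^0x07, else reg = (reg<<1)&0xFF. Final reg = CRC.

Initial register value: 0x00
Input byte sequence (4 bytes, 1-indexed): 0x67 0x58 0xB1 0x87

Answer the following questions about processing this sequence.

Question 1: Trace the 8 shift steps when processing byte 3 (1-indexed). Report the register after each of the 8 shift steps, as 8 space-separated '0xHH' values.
After byte 1 (0x67): reg=0x32
After byte 2 (0x58): reg=0x11
Register before byte 3: 0x11
After XOR with byte 0xB1: 0xA0

Answer: 0x47 0x8E 0x1B 0x36 0x6C 0xD8 0xB7 0x69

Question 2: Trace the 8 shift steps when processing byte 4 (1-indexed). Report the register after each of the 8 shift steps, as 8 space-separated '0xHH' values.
After byte 1 (0x67): reg=0x32
After byte 2 (0x58): reg=0x11
After byte 3 (0xB1): reg=0x69
Register before byte 4: 0x69
After XOR with byte 0x87: 0xEE

Answer: 0xDB 0xB1 0x65 0xCA 0x93 0x21 0x42 0x84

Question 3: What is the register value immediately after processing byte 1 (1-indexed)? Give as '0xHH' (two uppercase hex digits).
Answer: 0x32

Derivation:
After byte 1 (0x67): reg=0x32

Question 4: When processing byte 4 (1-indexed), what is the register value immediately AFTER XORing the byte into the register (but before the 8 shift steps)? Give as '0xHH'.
Answer: 0xEE

Derivation:
Register before byte 4: 0x69
Byte 4: 0x87
0x69 XOR 0x87 = 0xEE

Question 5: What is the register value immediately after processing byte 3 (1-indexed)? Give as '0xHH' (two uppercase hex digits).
Answer: 0x69

Derivation:
After byte 1 (0x67): reg=0x32
After byte 2 (0x58): reg=0x11
After byte 3 (0xB1): reg=0x69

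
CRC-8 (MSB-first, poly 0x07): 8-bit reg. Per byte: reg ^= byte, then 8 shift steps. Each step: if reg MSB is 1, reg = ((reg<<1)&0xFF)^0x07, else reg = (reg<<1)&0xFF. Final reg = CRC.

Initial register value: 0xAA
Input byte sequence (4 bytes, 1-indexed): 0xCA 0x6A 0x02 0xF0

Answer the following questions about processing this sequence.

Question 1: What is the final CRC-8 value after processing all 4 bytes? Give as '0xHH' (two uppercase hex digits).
After byte 1 (0xCA): reg=0x27
After byte 2 (0x6A): reg=0xE4
After byte 3 (0x02): reg=0xBC
After byte 4 (0xF0): reg=0xE3

Answer: 0xE3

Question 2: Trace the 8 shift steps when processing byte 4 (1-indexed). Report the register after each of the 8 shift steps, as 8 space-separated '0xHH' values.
Answer: 0x98 0x37 0x6E 0xDC 0xBF 0x79 0xF2 0xE3

Derivation:
After byte 1 (0xCA): reg=0x27
After byte 2 (0x6A): reg=0xE4
After byte 3 (0x02): reg=0xBC
Register before byte 4: 0xBC
After XOR with byte 0xF0: 0x4C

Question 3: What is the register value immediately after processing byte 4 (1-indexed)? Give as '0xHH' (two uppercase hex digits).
After byte 1 (0xCA): reg=0x27
After byte 2 (0x6A): reg=0xE4
After byte 3 (0x02): reg=0xBC
After byte 4 (0xF0): reg=0xE3

Answer: 0xE3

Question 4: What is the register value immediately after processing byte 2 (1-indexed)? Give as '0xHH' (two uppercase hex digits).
After byte 1 (0xCA): reg=0x27
After byte 2 (0x6A): reg=0xE4

Answer: 0xE4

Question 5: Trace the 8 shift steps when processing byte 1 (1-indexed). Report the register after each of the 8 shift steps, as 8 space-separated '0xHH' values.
Register before byte 1: 0xAA
After XOR with byte 0xCA: 0x60

Answer: 0xC0 0x87 0x09 0x12 0x24 0x48 0x90 0x27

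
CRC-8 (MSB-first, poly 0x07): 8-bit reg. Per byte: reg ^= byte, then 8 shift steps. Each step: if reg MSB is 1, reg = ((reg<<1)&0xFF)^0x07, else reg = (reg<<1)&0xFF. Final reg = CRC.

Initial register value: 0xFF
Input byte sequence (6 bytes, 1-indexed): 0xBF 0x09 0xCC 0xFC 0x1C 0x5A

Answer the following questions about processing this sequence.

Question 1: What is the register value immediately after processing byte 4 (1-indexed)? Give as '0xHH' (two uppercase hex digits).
After byte 1 (0xBF): reg=0xC7
After byte 2 (0x09): reg=0x64
After byte 3 (0xCC): reg=0x51
After byte 4 (0xFC): reg=0x4A

Answer: 0x4A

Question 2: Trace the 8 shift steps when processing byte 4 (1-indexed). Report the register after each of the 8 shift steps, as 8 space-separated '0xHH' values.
Answer: 0x5D 0xBA 0x73 0xE6 0xCB 0x91 0x25 0x4A

Derivation:
After byte 1 (0xBF): reg=0xC7
After byte 2 (0x09): reg=0x64
After byte 3 (0xCC): reg=0x51
Register before byte 4: 0x51
After XOR with byte 0xFC: 0xAD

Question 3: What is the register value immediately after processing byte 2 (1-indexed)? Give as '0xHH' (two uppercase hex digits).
After byte 1 (0xBF): reg=0xC7
After byte 2 (0x09): reg=0x64

Answer: 0x64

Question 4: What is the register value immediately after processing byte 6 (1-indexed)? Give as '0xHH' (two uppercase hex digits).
Answer: 0xF3

Derivation:
After byte 1 (0xBF): reg=0xC7
After byte 2 (0x09): reg=0x64
After byte 3 (0xCC): reg=0x51
After byte 4 (0xFC): reg=0x4A
After byte 5 (0x1C): reg=0xA5
After byte 6 (0x5A): reg=0xF3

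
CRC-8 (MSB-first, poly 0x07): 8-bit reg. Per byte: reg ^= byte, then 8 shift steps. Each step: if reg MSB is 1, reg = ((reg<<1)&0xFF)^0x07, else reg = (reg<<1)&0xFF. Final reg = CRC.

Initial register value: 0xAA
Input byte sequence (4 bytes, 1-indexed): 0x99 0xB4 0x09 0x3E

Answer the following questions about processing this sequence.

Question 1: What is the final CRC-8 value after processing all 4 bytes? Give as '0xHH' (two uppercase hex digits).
After byte 1 (0x99): reg=0x99
After byte 2 (0xB4): reg=0xC3
After byte 3 (0x09): reg=0x78
After byte 4 (0x3E): reg=0xD5

Answer: 0xD5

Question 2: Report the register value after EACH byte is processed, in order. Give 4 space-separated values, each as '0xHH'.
0x99 0xC3 0x78 0xD5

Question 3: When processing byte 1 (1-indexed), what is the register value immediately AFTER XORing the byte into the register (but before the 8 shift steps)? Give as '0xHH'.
Register before byte 1: 0xAA
Byte 1: 0x99
0xAA XOR 0x99 = 0x33

Answer: 0x33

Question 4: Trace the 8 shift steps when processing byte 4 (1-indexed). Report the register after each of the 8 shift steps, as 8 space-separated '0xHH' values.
After byte 1 (0x99): reg=0x99
After byte 2 (0xB4): reg=0xC3
After byte 3 (0x09): reg=0x78
Register before byte 4: 0x78
After XOR with byte 0x3E: 0x46

Answer: 0x8C 0x1F 0x3E 0x7C 0xF8 0xF7 0xE9 0xD5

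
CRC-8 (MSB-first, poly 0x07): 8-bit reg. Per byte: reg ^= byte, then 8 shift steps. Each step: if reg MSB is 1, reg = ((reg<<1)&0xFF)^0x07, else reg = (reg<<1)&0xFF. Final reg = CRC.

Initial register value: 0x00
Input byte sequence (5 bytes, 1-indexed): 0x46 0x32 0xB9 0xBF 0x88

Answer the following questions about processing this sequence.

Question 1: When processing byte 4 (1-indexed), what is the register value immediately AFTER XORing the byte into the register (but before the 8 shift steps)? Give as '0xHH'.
Register before byte 4: 0x0E
Byte 4: 0xBF
0x0E XOR 0xBF = 0xB1

Answer: 0xB1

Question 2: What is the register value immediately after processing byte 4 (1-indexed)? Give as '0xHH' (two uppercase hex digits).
After byte 1 (0x46): reg=0xD5
After byte 2 (0x32): reg=0xBB
After byte 3 (0xB9): reg=0x0E
After byte 4 (0xBF): reg=0x1E

Answer: 0x1E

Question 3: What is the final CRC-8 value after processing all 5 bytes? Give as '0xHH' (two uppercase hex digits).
Answer: 0xEB

Derivation:
After byte 1 (0x46): reg=0xD5
After byte 2 (0x32): reg=0xBB
After byte 3 (0xB9): reg=0x0E
After byte 4 (0xBF): reg=0x1E
After byte 5 (0x88): reg=0xEB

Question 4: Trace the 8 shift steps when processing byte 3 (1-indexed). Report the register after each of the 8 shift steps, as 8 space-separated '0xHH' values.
After byte 1 (0x46): reg=0xD5
After byte 2 (0x32): reg=0xBB
Register before byte 3: 0xBB
After XOR with byte 0xB9: 0x02

Answer: 0x04 0x08 0x10 0x20 0x40 0x80 0x07 0x0E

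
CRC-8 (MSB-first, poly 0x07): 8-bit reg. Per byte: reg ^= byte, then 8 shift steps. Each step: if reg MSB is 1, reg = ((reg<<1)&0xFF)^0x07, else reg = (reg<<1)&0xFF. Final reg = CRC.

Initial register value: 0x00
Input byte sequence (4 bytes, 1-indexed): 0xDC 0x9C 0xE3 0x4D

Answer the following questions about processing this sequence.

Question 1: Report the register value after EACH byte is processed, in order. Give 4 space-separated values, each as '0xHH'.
0x1A 0x9B 0x6F 0xEE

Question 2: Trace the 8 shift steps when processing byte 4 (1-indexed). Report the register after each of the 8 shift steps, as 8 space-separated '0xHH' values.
After byte 1 (0xDC): reg=0x1A
After byte 2 (0x9C): reg=0x9B
After byte 3 (0xE3): reg=0x6F
Register before byte 4: 0x6F
After XOR with byte 0x4D: 0x22

Answer: 0x44 0x88 0x17 0x2E 0x5C 0xB8 0x77 0xEE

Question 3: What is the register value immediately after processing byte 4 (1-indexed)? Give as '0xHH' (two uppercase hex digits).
After byte 1 (0xDC): reg=0x1A
After byte 2 (0x9C): reg=0x9B
After byte 3 (0xE3): reg=0x6F
After byte 4 (0x4D): reg=0xEE

Answer: 0xEE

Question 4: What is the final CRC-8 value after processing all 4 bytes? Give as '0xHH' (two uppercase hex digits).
After byte 1 (0xDC): reg=0x1A
After byte 2 (0x9C): reg=0x9B
After byte 3 (0xE3): reg=0x6F
After byte 4 (0x4D): reg=0xEE

Answer: 0xEE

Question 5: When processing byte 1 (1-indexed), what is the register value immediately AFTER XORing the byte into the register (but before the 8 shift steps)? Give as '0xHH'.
Answer: 0xDC

Derivation:
Register before byte 1: 0x00
Byte 1: 0xDC
0x00 XOR 0xDC = 0xDC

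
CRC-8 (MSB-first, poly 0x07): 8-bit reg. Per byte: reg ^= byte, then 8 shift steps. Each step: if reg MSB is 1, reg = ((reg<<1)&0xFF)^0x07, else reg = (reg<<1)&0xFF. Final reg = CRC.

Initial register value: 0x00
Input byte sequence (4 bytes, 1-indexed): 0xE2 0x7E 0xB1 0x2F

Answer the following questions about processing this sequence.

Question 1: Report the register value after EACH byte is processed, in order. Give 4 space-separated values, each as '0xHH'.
0xA0 0x14 0x72 0x94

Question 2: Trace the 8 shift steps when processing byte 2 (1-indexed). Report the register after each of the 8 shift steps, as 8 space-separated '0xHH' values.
After byte 1 (0xE2): reg=0xA0
Register before byte 2: 0xA0
After XOR with byte 0x7E: 0xDE

Answer: 0xBB 0x71 0xE2 0xC3 0x81 0x05 0x0A 0x14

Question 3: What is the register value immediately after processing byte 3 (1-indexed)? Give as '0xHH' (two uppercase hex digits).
After byte 1 (0xE2): reg=0xA0
After byte 2 (0x7E): reg=0x14
After byte 3 (0xB1): reg=0x72

Answer: 0x72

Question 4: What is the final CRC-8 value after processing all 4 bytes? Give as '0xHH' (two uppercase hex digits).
After byte 1 (0xE2): reg=0xA0
After byte 2 (0x7E): reg=0x14
After byte 3 (0xB1): reg=0x72
After byte 4 (0x2F): reg=0x94

Answer: 0x94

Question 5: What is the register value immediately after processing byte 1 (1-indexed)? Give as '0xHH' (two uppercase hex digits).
Answer: 0xA0

Derivation:
After byte 1 (0xE2): reg=0xA0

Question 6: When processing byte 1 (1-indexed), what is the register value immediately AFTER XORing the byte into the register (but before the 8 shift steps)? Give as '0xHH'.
Register before byte 1: 0x00
Byte 1: 0xE2
0x00 XOR 0xE2 = 0xE2

Answer: 0xE2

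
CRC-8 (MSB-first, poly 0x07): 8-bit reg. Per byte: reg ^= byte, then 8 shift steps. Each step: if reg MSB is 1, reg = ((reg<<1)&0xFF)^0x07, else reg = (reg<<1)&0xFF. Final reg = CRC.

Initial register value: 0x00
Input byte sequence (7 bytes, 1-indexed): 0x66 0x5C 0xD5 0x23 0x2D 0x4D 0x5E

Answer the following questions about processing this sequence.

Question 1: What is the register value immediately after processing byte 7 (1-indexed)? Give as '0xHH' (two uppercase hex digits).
Answer: 0xA2

Derivation:
After byte 1 (0x66): reg=0x35
After byte 2 (0x5C): reg=0x18
After byte 3 (0xD5): reg=0x6D
After byte 4 (0x23): reg=0xED
After byte 5 (0x2D): reg=0x4E
After byte 6 (0x4D): reg=0x09
After byte 7 (0x5E): reg=0xA2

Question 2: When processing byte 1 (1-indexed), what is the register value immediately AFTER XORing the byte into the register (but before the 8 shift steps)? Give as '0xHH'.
Register before byte 1: 0x00
Byte 1: 0x66
0x00 XOR 0x66 = 0x66

Answer: 0x66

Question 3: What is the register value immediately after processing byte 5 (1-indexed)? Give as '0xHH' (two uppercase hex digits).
Answer: 0x4E

Derivation:
After byte 1 (0x66): reg=0x35
After byte 2 (0x5C): reg=0x18
After byte 3 (0xD5): reg=0x6D
After byte 4 (0x23): reg=0xED
After byte 5 (0x2D): reg=0x4E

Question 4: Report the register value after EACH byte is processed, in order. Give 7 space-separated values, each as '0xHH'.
0x35 0x18 0x6D 0xED 0x4E 0x09 0xA2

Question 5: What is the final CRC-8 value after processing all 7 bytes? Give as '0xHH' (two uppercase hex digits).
Answer: 0xA2

Derivation:
After byte 1 (0x66): reg=0x35
After byte 2 (0x5C): reg=0x18
After byte 3 (0xD5): reg=0x6D
After byte 4 (0x23): reg=0xED
After byte 5 (0x2D): reg=0x4E
After byte 6 (0x4D): reg=0x09
After byte 7 (0x5E): reg=0xA2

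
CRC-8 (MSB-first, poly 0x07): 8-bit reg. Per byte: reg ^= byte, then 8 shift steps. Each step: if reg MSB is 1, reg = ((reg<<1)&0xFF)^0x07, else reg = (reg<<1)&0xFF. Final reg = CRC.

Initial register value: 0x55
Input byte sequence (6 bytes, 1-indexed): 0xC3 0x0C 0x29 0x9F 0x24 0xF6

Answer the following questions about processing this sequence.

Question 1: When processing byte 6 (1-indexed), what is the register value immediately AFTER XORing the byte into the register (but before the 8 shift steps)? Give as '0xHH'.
Register before byte 6: 0xA1
Byte 6: 0xF6
0xA1 XOR 0xF6 = 0x57

Answer: 0x57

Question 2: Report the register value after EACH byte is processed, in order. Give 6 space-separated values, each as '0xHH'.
0xEB 0xBB 0xF7 0x1F 0xA1 0xA2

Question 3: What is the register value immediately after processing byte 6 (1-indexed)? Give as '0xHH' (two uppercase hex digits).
After byte 1 (0xC3): reg=0xEB
After byte 2 (0x0C): reg=0xBB
After byte 3 (0x29): reg=0xF7
After byte 4 (0x9F): reg=0x1F
After byte 5 (0x24): reg=0xA1
After byte 6 (0xF6): reg=0xA2

Answer: 0xA2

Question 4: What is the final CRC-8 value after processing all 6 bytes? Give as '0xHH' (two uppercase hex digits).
Answer: 0xA2

Derivation:
After byte 1 (0xC3): reg=0xEB
After byte 2 (0x0C): reg=0xBB
After byte 3 (0x29): reg=0xF7
After byte 4 (0x9F): reg=0x1F
After byte 5 (0x24): reg=0xA1
After byte 6 (0xF6): reg=0xA2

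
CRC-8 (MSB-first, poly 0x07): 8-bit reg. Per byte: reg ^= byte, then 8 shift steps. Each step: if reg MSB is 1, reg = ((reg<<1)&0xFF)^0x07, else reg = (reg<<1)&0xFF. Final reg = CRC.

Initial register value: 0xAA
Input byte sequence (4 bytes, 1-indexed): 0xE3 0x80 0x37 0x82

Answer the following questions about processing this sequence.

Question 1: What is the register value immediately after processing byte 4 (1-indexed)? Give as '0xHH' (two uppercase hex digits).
Answer: 0x23

Derivation:
After byte 1 (0xE3): reg=0xF8
After byte 2 (0x80): reg=0x6F
After byte 3 (0x37): reg=0x8F
After byte 4 (0x82): reg=0x23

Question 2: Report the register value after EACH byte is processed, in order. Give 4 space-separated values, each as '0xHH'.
0xF8 0x6F 0x8F 0x23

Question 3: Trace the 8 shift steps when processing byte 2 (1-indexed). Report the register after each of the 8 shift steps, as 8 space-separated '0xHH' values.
After byte 1 (0xE3): reg=0xF8
Register before byte 2: 0xF8
After XOR with byte 0x80: 0x78

Answer: 0xF0 0xE7 0xC9 0x95 0x2D 0x5A 0xB4 0x6F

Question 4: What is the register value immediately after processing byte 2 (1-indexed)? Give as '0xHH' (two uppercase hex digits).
After byte 1 (0xE3): reg=0xF8
After byte 2 (0x80): reg=0x6F

Answer: 0x6F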